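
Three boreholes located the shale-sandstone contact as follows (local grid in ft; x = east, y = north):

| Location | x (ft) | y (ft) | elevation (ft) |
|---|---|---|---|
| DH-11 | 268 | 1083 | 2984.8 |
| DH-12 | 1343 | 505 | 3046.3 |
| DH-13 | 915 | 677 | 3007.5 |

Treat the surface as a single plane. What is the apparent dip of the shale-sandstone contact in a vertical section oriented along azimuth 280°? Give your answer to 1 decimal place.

8.2°

Let the plane be z = a·x + b·y + c.
DH-12−DH-11: 1075a − 578b = 61.5;  DH-13−DH-11: 647a − 406b = 22.7.
Solving gives a = 0.18962, b = 0.24627.
Unit vector along 280° is (sin 280°, cos 280°) = (-0.9848, 0.1736).
Slope in that direction = a·(-0.9848) + b·(0.1736) = −0.14398.
Apparent dip = arctan|0.14398| = 8.2° (true dip is 17.3°, so apparent ≤ true as expected).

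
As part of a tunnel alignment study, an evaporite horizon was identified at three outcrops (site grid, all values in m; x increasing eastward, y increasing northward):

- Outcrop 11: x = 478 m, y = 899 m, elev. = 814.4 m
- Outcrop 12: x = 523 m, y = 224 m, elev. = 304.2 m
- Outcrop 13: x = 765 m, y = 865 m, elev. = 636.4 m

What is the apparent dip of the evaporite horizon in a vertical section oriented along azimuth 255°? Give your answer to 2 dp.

Two edge vectors: Outcrop 11→Outcrop 12 = (45, -675, -510.2), Outcrop 11→Outcrop 13 = (287, -34, -178).
Normal n = (Outcrop 11→Outcrop 12) × (Outcrop 11→Outcrop 13) = (102803.2, -138417.4, 192195).
So ∂z/∂x = −n_x/n_z = −0.53489 and ∂z/∂y = −n_y/n_z = 0.72019.
Unit vector along 255° is (sin 255°, cos 255°) = (-0.9659, -0.2588).
Slope in that direction = a·(-0.9659) + b·(-0.2588) = 0.33026.
Apparent dip = arctan|0.33026| = 18.28° (true dip is 41.9°, so apparent ≤ true as expected).

18.28°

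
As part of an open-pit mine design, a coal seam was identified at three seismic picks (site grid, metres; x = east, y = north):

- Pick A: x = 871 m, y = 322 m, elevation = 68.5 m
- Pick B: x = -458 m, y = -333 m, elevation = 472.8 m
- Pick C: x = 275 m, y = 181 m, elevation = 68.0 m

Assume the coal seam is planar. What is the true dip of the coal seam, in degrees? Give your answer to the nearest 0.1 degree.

Two edge vectors: Pick A→Pick B = (-1329, -655, 404.3), Pick A→Pick C = (-596, -141, -0.5).
Normal n = (Pick A→Pick B) × (Pick A→Pick C) = (57333.8, -241627.3, -202991).
So ∂z/∂x = −n_x/n_z = 0.28245 and ∂z/∂y = −n_y/n_z = −1.19034.
Gradient magnitude |∇z| = √(a² + b²) = √(0.07978 + 1.41690) = 1.22339.
True dip = arctan(1.22339) = 50.7°, dipping toward NNW (azimuth ≈ 347°).

50.7°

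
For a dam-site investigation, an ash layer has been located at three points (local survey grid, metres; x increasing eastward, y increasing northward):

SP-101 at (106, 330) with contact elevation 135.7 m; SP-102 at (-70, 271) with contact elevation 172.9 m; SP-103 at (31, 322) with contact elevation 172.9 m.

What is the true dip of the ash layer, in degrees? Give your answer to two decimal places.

Let the plane be z = a·x + b·y + c.
SP-102−SP-101: −176a − 59b = 37.2;  SP-103−SP-101: −75a − 8b = 37.2.
Solving gives a = −0.62884, b = 1.24534.
Gradient magnitude |∇z| = √(a² + b²) = √(0.39544 + 1.55088) = 1.39510.
True dip = arctan(1.39510) = 54.37°, dipping toward SSE (azimuth ≈ 153°).

54.37°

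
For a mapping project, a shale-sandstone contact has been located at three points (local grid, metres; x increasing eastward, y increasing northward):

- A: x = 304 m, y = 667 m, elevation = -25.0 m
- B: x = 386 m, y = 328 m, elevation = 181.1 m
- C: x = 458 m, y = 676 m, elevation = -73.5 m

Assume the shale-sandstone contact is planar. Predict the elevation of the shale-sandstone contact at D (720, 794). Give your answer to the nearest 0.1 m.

Let the plane be z = a·x + b·y + c.
B−A: 82a − 339b = 206.1;  C−A: 154a + 9b = −48.5.
Solving gives a = −0.27551, b = −0.67461.
Then c = -25 − a·304 − b·667 = 508.72.
At (720, 794): z = −198.4 − 535.6 + 508.72 = -225.3 m.

-225.3 m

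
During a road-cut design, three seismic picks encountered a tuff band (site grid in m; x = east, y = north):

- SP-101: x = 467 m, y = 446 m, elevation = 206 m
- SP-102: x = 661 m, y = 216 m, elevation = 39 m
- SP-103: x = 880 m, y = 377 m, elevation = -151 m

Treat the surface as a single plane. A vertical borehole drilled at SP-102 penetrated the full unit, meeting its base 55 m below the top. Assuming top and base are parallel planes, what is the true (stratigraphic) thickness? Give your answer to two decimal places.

Two edge vectors: SP-101→SP-102 = (194, -230, -167), SP-101→SP-103 = (413, -69, -357).
Normal n = (SP-101→SP-102) × (SP-101→SP-103) = (70587, 287, 81604).
So ∂z/∂x = −n_x/n_z = −0.86499 and ∂z/∂y = −n_y/n_z = −0.00352.
|∇z| = √(a²+b²) = 0.86500, so dip δ = arctan(0.86500) = 40.86°.
True thickness = vertical thickness × cos δ = 55 × cos 40.86° = 41.60 m.

41.60 m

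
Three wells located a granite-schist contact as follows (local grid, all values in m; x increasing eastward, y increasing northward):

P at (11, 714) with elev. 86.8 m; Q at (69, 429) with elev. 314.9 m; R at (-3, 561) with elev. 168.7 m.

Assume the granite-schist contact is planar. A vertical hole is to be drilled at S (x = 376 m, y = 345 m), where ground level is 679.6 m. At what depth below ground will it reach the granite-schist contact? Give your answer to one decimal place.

Two edge vectors: P→Q = (58, -285, 228.1), P→R = (-14, -153, 81.9).
Normal n = (P→Q) × (P→R) = (11557.8, -7943.6, -12864).
So ∂z/∂x = −n_x/n_z = 0.89846 and ∂z/∂y = −n_y/n_z = −0.61751.
Intercept c from P: 86.8 − 9.88 + 440.90 = 517.82.
At (376, 345): z_contact = 337.82 − 213.04 + 517.82 = 642.60 m.
Depth below ground = 679.6 − 642.60 = 37.0 m.

37.0 m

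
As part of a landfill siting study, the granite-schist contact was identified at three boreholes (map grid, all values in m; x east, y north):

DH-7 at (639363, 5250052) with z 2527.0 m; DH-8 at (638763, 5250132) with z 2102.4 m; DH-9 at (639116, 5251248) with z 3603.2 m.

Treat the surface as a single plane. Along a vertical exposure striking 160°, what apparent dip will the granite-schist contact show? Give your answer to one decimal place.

Let the plane be z = a·x + b·y + c.
DH-8−DH-7: −600a + 80b = −424.6;  DH-9−DH-7: −247a + 1196b = 1076.2.
Solving gives a = 0.85108, b = 1.07560.
Unit vector along 160° is (sin 160°, cos 160°) = (0.3420, -0.9397).
Slope in that direction = a·(0.3420) + b·(-0.9397) = −0.71965.
Apparent dip = arctan|0.71965| = 35.7° (true dip is 53.9°, so apparent ≤ true as expected).

35.7°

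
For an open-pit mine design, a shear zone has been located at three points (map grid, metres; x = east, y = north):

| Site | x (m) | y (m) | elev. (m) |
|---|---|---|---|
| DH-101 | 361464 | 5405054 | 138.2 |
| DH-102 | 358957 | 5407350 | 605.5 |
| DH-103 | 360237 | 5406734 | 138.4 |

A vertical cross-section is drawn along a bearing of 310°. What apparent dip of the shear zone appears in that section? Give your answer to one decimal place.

9.5°

Two edge vectors: DH-101→DH-102 = (-2507, 2296, 467.3), DH-101→DH-103 = (-1227, 1680, 0.2).
Normal n = (DH-101→DH-102) × (DH-101→DH-103) = (-784604.8, -572875.7, -1394568).
So ∂z/∂x = −n_x/n_z = −0.56261 and ∂z/∂y = −n_y/n_z = −0.41079.
Unit vector along 310° is (sin 310°, cos 310°) = (-0.7660, 0.6428).
Slope in that direction = a·(-0.7660) + b·(0.6428) = 0.16694.
Apparent dip = arctan|0.16694| = 9.5° (true dip is 34.9°, so apparent ≤ true as expected).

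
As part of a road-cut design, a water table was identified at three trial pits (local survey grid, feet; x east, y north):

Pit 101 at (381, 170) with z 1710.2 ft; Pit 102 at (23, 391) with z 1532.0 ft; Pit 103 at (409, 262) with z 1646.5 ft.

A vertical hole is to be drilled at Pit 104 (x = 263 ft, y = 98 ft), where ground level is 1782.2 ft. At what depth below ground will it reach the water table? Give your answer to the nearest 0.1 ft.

Two edge vectors: Pit 101→Pit 102 = (-358, 221, -178.2), Pit 101→Pit 103 = (28, 92, -63.7).
Normal n = (Pit 101→Pit 102) × (Pit 101→Pit 103) = (2316.7, -27794.2, -39124).
So ∂z/∂x = −n_x/n_z = 0.05921 and ∂z/∂y = −n_y/n_z = −0.71041.
Intercept c from Pit 101: 1710.2 − 22.56 + 120.77 = 1808.41.
At (263, 98): z_contact = 15.57 − 69.62 + 1808.41 = 1754.36 ft.
Depth below ground = 1782.2 − 1754.36 = 27.8 ft.

27.8 ft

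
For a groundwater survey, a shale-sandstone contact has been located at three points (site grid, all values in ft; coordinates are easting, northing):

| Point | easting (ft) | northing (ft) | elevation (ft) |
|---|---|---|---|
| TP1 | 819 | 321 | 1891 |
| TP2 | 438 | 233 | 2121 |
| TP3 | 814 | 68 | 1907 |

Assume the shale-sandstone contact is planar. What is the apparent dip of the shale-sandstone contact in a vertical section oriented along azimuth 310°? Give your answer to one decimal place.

Let the plane be z = a·easting + b·northing + c.
TP2−TP1: −381a − 88b = 230;  TP3−TP1: −5a − 253b = 16.
Solving gives a = −0.59177, b = −0.05155.
Unit vector along 310° is (sin 310°, cos 310°) = (-0.7660, 0.6428).
Slope in that direction = a·(-0.7660) + b·(0.6428) = 0.42019.
Apparent dip = arctan|0.42019| = 22.8° (true dip is 30.7°, so apparent ≤ true as expected).

22.8°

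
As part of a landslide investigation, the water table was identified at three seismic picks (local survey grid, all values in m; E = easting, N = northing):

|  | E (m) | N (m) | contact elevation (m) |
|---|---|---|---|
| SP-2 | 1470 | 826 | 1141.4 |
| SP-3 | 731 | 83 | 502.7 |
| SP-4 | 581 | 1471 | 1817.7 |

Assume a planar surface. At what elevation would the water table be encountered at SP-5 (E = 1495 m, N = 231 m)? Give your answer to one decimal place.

580.8 m

Let the plane be z = a·E + b·N + c.
SP-3−SP-2: −739a − 743b = −638.7;  SP-4−SP-2: −889a + 645b = 676.3.
Solving gives a = −0.079609, b = 0.938803.
Then c = 1141.4 − a·1470 − b·826 = 482.97.
At (1495, 231): z = −119.0 + 216.9 + 482.97 = 580.8 m.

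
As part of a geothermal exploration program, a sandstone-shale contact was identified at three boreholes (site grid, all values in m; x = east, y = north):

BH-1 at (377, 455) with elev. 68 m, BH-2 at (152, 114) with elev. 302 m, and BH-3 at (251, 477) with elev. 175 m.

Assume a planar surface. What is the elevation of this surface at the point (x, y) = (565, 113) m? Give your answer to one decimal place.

Let the plane be z = a·x + b·y + c.
BH-2−BH-1: −225a − 341b = 234;  BH-3−BH-1: −126a + 22b = 107.
Solving gives a = −0.86892, b = −0.11289.
Then c = 68 − a·377 − b·455 = 446.94.
At (565, 113): z = −490.9 − 12.8 + 446.94 = -56.7 m.

-56.7 m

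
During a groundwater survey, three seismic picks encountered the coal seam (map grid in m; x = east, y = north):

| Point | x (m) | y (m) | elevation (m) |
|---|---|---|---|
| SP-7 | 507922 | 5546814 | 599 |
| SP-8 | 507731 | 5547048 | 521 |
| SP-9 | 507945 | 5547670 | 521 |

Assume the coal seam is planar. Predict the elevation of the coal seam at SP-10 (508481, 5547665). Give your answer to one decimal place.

Two edge vectors: SP-7→SP-8 = (-191, 234, -78), SP-7→SP-9 = (23, 856, -78).
Normal n = (SP-7→SP-8) × (SP-7→SP-9) = (48516, -16692, -168878).
So ∂z/∂x = −n_x/n_z = 0.287284312 and ∂z/∂y = −n_y/n_z = −0.098840583.
Intercept c from SP-7: 599 − 145918.02 + 548250.33 = 402931.31.
At (508481, 5547665): z = 146078.6 − 548334.4 + 402931.31 = 675.5 m.

675.5 m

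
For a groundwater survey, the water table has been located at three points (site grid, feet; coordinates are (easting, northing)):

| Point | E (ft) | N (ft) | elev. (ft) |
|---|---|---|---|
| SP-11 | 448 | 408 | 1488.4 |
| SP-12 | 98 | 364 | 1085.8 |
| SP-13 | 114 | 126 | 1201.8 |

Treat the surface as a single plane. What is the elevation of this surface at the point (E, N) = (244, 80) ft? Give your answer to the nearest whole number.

Let the plane be z = a·E + b·N + c.
SP-12−SP-11: −350a − 44b = −402.6;  SP-13−SP-11: −334a − 282b = −286.6.
Solving gives a = 1.20140, b = −0.40663.
Then c = 1488.4 − a·448 − b·408 = 1116.08.
At (244, 80): z = 293.1 − 32.5 + 1116.08 = 1376.7 ft.

1377 ft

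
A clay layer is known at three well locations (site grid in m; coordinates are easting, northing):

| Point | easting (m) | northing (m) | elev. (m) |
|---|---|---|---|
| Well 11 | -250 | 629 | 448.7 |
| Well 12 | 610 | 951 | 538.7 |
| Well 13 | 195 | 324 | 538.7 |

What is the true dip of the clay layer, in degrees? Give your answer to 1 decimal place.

Two edge vectors: Well 11→Well 12 = (860, 322, 90), Well 11→Well 13 = (445, -305, 90).
Normal n = (Well 11→Well 12) × (Well 11→Well 13) = (56430, -37350, -405590).
So ∂z/∂easting = −n_x/n_z = 0.13913 and ∂z/∂northing = −n_y/n_z = −0.09209.
Gradient magnitude |∇z| = √(a² + b²) = √(0.01936 + 0.00848) = 0.16685.
True dip = arctan(0.16685) = 9.5°, dipping toward WNW (azimuth ≈ 303°).

9.5°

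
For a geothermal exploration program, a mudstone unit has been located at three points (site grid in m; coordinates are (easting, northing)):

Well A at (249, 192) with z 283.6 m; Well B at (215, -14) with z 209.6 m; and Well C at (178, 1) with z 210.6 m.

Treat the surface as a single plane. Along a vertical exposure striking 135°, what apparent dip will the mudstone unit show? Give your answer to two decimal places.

Let the plane be z = a·E + b·N + c.
Well B−Well A: −34a − 206b = −74;  Well C−Well A: −71a − 191b = −73.
Solving gives a = 0.11117, b = 0.34088.
Unit vector along 135° is (sin 135°, cos 135°) = (0.7071, -0.7071).
Slope in that direction = a·(0.7071) + b·(-0.7071) = −0.16243.
Apparent dip = arctan|0.16243| = 9.23° (true dip is 19.7°, so apparent ≤ true as expected).

9.23°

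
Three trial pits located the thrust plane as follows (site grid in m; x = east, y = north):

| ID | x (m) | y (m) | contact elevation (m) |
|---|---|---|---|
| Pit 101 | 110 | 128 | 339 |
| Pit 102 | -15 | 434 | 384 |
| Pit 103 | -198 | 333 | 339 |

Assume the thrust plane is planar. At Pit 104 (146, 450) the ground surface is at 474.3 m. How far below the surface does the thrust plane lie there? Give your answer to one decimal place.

Two edge vectors: Pit 101→Pit 102 = (-125, 306, 45), Pit 101→Pit 103 = (-308, 205, 0).
Normal n = (Pit 101→Pit 102) × (Pit 101→Pit 103) = (-9225, -13860, 68623).
So ∂z/∂x = −n_x/n_z = 0.13443 and ∂z/∂y = −n_y/n_z = 0.20197.
Intercept c from Pit 101: 339 − 14.79 − 25.85 = 298.36.
At (146, 450): z_contact = 19.63 + 90.89 + 298.36 = 408.87 m.
Depth below ground = 474.3 − 408.87 = 65.4 m.

65.4 m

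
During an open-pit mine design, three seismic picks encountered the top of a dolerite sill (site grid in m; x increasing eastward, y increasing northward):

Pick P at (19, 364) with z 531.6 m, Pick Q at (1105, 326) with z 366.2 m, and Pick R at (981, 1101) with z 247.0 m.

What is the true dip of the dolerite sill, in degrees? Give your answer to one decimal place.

13.5°

Two edge vectors: Pick P→Pick Q = (1086, -38, -165.4), Pick P→Pick R = (962, 737, -284.6).
Normal n = (Pick P→Pick Q) × (Pick P→Pick R) = (132714.6, 149960.8, 836938).
So ∂z/∂x = −n_x/n_z = −0.15857 and ∂z/∂y = −n_y/n_z = −0.17918.
Gradient magnitude |∇z| = √(a² + b²) = √(0.02514 + 0.03210) = 0.23927.
True dip = arctan(0.23927) = 13.5°, dipping toward NE (azimuth ≈ 042°).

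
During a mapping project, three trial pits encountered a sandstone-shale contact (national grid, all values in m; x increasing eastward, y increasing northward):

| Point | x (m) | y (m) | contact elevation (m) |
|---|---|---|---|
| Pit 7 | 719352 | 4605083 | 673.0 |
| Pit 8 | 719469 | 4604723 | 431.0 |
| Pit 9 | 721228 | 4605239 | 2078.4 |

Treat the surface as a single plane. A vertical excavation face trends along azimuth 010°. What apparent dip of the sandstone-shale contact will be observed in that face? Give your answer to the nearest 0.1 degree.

44.9°

Let the plane be z = a·x + b·y + c.
Pit 8−Pit 7: 117a − 360b = −242;  Pit 9−Pit 7: 1876a + 156b = 1405.4.
Solving gives a = 0.67501, b = 0.89160.
Unit vector along 010° is (sin 10°, cos 10°) = (0.1736, 0.9848).
Slope in that direction = a·(0.1736) + b·(0.9848) = 0.99527.
Apparent dip = arctan|0.99527| = 44.9° (true dip is 48.2°, so apparent ≤ true as expected).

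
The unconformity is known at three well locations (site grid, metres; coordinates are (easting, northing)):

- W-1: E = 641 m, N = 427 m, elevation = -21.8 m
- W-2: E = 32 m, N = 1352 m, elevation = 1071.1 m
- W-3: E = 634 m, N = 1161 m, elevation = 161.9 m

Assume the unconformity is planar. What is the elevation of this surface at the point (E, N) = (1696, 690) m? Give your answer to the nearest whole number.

-1474 m

Two edge vectors: W-1→W-2 = (-609, 925, 1092.9), W-1→W-3 = (-7, 734, 183.7).
Normal n = (W-1→W-2) × (W-1→W-3) = (-632266.1, 104223, -440531).
So ∂z/∂E = −n_x/n_z = −1.43524 and ∂z/∂N = −n_y/n_z = 0.23658.
Intercept c from W-1: -21.8 + 919.99 − 101.02 = 797.16.
At (1696, 690): z = −2434.2 + 163.2 + 797.16 = -1473.8 m.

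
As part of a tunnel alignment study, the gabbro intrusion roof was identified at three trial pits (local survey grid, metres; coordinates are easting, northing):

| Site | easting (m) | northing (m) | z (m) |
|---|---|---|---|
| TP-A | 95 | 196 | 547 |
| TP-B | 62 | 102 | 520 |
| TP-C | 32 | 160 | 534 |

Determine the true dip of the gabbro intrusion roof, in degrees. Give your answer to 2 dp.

15.31°

Let the plane be z = a·easting + b·northing + c.
TP-B−TP-A: −33a − 94b = −27;  TP-C−TP-A: −63a − 36b = −13.
Solving gives a = 0.05281, b = 0.26869.
Gradient magnitude |∇z| = √(a² + b²) = √(0.00279 + 0.07220) = 0.27383.
True dip = arctan(0.27383) = 15.31°, dipping toward S (azimuth ≈ 191°).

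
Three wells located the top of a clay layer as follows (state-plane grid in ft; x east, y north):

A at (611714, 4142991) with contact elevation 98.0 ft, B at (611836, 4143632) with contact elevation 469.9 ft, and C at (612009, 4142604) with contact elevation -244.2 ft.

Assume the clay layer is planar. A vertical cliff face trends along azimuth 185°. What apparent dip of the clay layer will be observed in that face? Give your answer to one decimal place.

Two edge vectors: A→B = (122, 641, 371.9), A→C = (295, -387, -342.2).
Normal n = (A→B) × (A→C) = (-75424.9, 151458.9, -236309).
So ∂z/∂x = −n_x/n_z = −0.31918 and ∂z/∂y = −n_y/n_z = 0.64094.
Unit vector along 185° is (sin 185°, cos 185°) = (-0.0872, -0.9962).
Slope in that direction = a·(-0.0872) + b·(-0.9962) = −0.61068.
Apparent dip = arctan|0.61068| = 31.4° (true dip is 35.6°, so apparent ≤ true as expected).

31.4°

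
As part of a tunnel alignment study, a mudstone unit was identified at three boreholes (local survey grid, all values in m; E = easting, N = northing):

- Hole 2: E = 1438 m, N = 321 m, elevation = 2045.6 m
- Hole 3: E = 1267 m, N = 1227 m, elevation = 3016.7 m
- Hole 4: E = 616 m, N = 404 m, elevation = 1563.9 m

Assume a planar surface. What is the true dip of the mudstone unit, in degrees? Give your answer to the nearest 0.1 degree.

54.4°

Let the plane be z = a·E + b·N + c.
Hole 3−Hole 2: −171a + 906b = 971.1;  Hole 4−Hole 2: −822a + 83b = −481.7.
Solving gives a = 0.70773, b = 1.20543.
Gradient magnitude |∇z| = √(a² + b²) = √(0.50088 + 1.45307) = 1.39783.
True dip = arctan(1.39783) = 54.4°, dipping toward SSW (azimuth ≈ 210°).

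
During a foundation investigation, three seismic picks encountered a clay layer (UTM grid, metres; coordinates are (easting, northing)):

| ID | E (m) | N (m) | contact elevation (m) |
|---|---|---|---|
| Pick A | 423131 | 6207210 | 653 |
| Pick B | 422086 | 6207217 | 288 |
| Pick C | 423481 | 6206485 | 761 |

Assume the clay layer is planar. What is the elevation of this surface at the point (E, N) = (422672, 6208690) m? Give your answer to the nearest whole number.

522 m

Let the plane be z = a·E + b·N + c.
Pick B−Pick A: −1045a + 7b = −365;  Pick C−Pick A: 350a − 725b = 108.
Solving gives a = 0.34941437, b = 0.01971728.
Then c = 653 − a·423131 − b·6207210 = −269584.38.
At (422672, 6208690): z = 147687.7 + 122418.5 − 269584.38 = 521.8 m.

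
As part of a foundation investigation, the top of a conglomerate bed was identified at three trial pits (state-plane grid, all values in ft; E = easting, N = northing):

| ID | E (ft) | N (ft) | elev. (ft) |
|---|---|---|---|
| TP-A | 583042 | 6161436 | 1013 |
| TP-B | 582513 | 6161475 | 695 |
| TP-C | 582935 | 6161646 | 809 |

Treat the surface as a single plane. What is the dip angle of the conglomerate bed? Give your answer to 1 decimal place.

41.5°

Two edge vectors: TP-A→TP-B = (-529, 39, -318), TP-A→TP-C = (-107, 210, -204).
Normal n = (TP-A→TP-B) × (TP-A→TP-C) = (58824, -73890, -106917).
So ∂z/∂E = −n_x/n_z = 0.55018 and ∂z/∂N = −n_y/n_z = −0.69110.
Gradient magnitude |∇z| = √(a² + b²) = √(0.30270 + 0.47761) = 0.88336.
True dip = arctan(0.88336) = 41.5°, dipping toward NW (azimuth ≈ 321°).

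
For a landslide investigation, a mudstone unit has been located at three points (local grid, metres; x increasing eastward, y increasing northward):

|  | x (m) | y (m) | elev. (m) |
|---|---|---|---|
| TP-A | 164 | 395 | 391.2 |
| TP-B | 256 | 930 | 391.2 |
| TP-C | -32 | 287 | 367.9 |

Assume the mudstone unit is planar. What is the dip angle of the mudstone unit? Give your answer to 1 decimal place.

7.6°

Two edge vectors: TP-A→TP-B = (92, 535, 0), TP-A→TP-C = (-196, -108, -23.3).
Normal n = (TP-A→TP-B) × (TP-A→TP-C) = (-12465.5, 2143.6, 94924).
So ∂z/∂x = −n_x/n_z = 0.13132 and ∂z/∂y = −n_y/n_z = −0.02258.
Gradient magnitude |∇z| = √(a² + b²) = √(0.01725 + 0.00051) = 0.13325.
True dip = arctan(0.13325) = 7.6°, dipping toward W (azimuth ≈ 280°).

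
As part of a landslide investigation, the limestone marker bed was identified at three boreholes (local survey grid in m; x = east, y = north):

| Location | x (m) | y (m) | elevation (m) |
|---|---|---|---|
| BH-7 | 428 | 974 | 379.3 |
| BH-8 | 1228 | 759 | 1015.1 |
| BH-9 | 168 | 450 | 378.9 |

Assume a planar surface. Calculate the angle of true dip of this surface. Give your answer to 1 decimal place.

Let the plane be z = a·x + b·y + c.
BH-8−BH-7: 800a − 215b = 635.8;  BH-9−BH-7: −260a − 524b = −0.4.
Solving gives a = 0.70142, b = −0.34727.
Gradient magnitude |∇z| = √(a² + b²) = √(0.49199 + 0.12060) = 0.78268.
True dip = arctan(0.78268) = 38.0°, dipping toward WNW (azimuth ≈ 296°).

38.0°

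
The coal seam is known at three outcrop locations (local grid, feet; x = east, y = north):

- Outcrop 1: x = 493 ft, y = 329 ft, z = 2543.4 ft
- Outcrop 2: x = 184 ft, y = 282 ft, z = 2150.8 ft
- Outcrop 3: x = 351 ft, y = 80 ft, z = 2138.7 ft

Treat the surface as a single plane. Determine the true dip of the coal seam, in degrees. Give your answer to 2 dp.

56.18°

Two edge vectors: Outcrop 1→Outcrop 2 = (-309, -47, -392.6), Outcrop 1→Outcrop 3 = (-142, -249, -404.7).
Normal n = (Outcrop 1→Outcrop 2) × (Outcrop 1→Outcrop 3) = (-78736.5, -69303.1, 70267).
So ∂z/∂x = −n_x/n_z = 1.12053 and ∂z/∂y = −n_y/n_z = 0.98628.
Gradient magnitude |∇z| = √(a² + b²) = √(1.25559 + 0.97275) = 1.49276.
True dip = arctan(1.49276) = 56.18°, dipping toward SW (azimuth ≈ 229°).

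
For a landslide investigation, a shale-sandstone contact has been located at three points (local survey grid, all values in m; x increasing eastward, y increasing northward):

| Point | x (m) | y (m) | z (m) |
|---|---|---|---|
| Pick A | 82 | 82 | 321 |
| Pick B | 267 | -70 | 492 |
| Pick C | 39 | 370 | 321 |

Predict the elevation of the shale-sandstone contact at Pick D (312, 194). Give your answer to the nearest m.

Let the plane be z = a·x + b·y + c.
Pick B−Pick A: 185a − 152b = 171;  Pick C−Pick A: −43a + 288b = 0.
Solving gives a = 1.05357, b = 0.15730.
Then c = 321 − a·82 − b·82 = 221.71.
At (312, 194): z = 328.7 + 30.5 + 221.71 = 580.9 m.

581 m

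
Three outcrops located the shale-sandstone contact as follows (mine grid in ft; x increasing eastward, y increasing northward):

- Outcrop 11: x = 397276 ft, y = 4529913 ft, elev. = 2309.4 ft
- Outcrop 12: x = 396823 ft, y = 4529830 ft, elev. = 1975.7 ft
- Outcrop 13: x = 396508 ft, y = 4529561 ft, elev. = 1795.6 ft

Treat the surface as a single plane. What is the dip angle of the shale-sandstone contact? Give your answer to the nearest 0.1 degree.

Two edge vectors: Outcrop 11→Outcrop 12 = (-453, -83, -333.7), Outcrop 11→Outcrop 13 = (-768, -352, -513.8).
Normal n = (Outcrop 11→Outcrop 12) × (Outcrop 11→Outcrop 13) = (-74817, 23530.2, 95712).
So ∂z/∂x = −n_x/n_z = 0.78169 and ∂z/∂y = −n_y/n_z = −0.24584.
Gradient magnitude |∇z| = √(a² + b²) = √(0.61104 + 0.06044) = 0.81944.
True dip = arctan(0.81944) = 39.3°, dipping toward WNW (azimuth ≈ 287°).

39.3°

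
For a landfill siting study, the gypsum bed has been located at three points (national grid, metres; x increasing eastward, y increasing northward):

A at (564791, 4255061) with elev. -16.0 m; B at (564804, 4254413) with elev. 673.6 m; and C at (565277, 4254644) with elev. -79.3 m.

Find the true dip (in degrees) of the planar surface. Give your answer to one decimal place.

56.6°

Let the plane be z = a·x + b·y + c.
B−A: 13a − 648b = 689.6;  C−A: 486a − 417b = −63.3.
Solving gives a = −1.06163, b = −1.08550.
Gradient magnitude |∇z| = √(a² + b²) = √(1.12706 + 1.17830) = 1.51834.
True dip = arctan(1.51834) = 56.6°, dipping toward NE (azimuth ≈ 044°).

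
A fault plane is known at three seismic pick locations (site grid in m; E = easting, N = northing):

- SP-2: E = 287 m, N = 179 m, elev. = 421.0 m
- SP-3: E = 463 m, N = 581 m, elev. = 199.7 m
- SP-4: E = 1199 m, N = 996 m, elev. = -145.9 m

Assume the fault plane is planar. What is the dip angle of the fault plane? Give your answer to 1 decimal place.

Let the plane be z = a·E + b·N + c.
SP-3−SP-2: 176a + 402b = −221.3;  SP-4−SP-2: 912a + 817b = −566.9.
Solving gives a = −0.21133, b = −0.45797.
Gradient magnitude |∇z| = √(a² + b²) = √(0.04466 + 0.20974) = 0.50438.
True dip = arctan(0.50438) = 26.8°, dipping toward NNE (azimuth ≈ 025°).

26.8°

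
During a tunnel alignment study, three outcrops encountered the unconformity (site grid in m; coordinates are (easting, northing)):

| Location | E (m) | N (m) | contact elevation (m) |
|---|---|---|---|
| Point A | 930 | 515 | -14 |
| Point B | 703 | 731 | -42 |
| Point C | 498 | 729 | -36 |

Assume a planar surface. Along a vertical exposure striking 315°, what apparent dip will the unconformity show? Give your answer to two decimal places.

5.29°

Let the plane be z = a·E + b·N + c.
Point B−Point A: −227a + 216b = −28;  Point C−Point A: −432a + 214b = −22.
Solving gives a = −0.02772, b = −0.15876.
Unit vector along 315° is (sin 315°, cos 315°) = (-0.7071, 0.7071).
Slope in that direction = a·(-0.7071) + b·(0.7071) = −0.09266.
Apparent dip = arctan|0.09266| = 5.29° (true dip is 9.2°, so apparent ≤ true as expected).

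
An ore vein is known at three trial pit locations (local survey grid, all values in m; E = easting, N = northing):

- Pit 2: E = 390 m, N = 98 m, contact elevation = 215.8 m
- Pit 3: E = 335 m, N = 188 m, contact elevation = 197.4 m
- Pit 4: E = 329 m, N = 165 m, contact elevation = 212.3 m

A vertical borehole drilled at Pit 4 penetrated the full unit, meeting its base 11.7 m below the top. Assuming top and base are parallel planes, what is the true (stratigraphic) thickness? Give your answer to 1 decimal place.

9.5 m

Let the plane be z = a·E + b·N + c.
Pit 3−Pit 2: −55a + 90b = −18.4;  Pit 4−Pit 2: −61a + 67b = −3.5.
Solving gives a = −0.50848, b = −0.51518.
|∇z| = √(a²+b²) = 0.72385, so dip δ = arctan(0.72385) = 35.90°.
True thickness = vertical thickness × cos δ = 11.7 × cos 35.90° = 9.5 m.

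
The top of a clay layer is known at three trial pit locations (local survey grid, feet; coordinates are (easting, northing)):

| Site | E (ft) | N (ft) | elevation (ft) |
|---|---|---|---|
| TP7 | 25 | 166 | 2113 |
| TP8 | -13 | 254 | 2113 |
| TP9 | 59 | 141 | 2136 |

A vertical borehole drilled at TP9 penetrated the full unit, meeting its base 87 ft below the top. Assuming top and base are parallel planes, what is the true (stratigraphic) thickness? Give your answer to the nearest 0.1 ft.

59.1 ft

Two edge vectors: TP7→TP8 = (-38, 88, 0), TP7→TP9 = (34, -25, 23).
Normal n = (TP7→TP8) × (TP7→TP9) = (2024, 874, -2042).
So ∂z/∂E = −n_x/n_z = 0.99119 and ∂z/∂N = −n_y/n_z = 0.42801.
|∇z| = √(a²+b²) = 1.07965, so dip δ = arctan(1.07965) = 47.19°.
True thickness = vertical thickness × cos δ = 87 × cos 47.19° = 59.1 ft.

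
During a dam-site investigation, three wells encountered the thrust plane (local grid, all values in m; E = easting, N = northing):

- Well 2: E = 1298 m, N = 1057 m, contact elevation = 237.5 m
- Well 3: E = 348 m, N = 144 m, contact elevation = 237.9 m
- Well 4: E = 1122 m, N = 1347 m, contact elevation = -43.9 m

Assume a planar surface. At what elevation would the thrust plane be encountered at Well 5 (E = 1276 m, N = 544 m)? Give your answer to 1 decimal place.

539.0 m

Let the plane be z = a·E + b·N + c.
Well 3−Well 2: −950a − 913b = 0.4;  Well 4−Well 2: −176a + 290b = −281.4.
Solving gives a = 0.588742, b = −0.613039.
Then c = 237.5 − a·1298 − b·1057 = 121.30.
At (1276, 544): z = 751.2 − 333.5 + 121.30 = 539.0 m.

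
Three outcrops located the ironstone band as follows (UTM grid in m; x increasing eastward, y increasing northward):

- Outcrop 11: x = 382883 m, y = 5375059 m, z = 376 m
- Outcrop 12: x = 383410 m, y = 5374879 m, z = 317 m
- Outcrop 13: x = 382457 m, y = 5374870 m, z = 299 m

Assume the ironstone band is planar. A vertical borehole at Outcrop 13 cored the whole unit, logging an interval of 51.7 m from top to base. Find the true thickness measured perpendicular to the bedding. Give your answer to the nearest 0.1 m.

48.4 m

Two edge vectors: Outcrop 11→Outcrop 12 = (527, -180, -59), Outcrop 11→Outcrop 13 = (-426, -189, -77).
Normal n = (Outcrop 11→Outcrop 12) × (Outcrop 11→Outcrop 13) = (2709, 65713, -176283).
So ∂z/∂x = −n_x/n_z = 0.01537 and ∂z/∂y = −n_y/n_z = 0.37277.
|∇z| = √(a²+b²) = 0.37309, so dip δ = arctan(0.37309) = 20.46°.
True thickness = vertical thickness × cos δ = 51.7 × cos 20.46° = 48.4 m.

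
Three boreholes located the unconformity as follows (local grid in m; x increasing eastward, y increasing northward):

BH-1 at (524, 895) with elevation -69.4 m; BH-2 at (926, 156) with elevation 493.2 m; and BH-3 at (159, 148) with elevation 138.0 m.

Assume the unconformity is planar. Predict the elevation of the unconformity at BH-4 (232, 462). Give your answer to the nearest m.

Two edge vectors: BH-1→BH-2 = (402, -739, 562.6), BH-1→BH-3 = (-365, -747, 207.4).
Normal n = (BH-1→BH-2) × (BH-1→BH-3) = (266993.6, -288723.8, -570029).
So ∂z/∂x = −n_x/n_z = 0.46839 and ∂z/∂y = −n_y/n_z = −0.50651.
Intercept c from BH-1: -69.4 − 245.43 + 453.32 = 138.49.
At (232, 462): z = 108.7 − 234.0 + 138.49 = 13.1 m.

13 m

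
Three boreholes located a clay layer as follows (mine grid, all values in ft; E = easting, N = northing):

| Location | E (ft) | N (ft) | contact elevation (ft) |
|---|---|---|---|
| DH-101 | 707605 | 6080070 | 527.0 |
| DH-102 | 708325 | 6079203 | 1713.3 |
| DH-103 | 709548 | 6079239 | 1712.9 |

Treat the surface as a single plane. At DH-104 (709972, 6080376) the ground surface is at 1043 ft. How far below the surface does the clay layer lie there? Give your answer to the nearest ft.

Let the plane be z = a·E + b·N + c.
DH-102−DH-101: 720a − 867b = 1186.3;  DH-103−DH-101: 1943a − 831b = 1185.9.
Solving gives a = 0.03899615, b = −1.33589708.
Then c = 527 − a·707605 − b·6080070 = 8095280.90.
At (709972, 6080376): z_contact = 27686.2 − 8122756.6 + 8095280.90 = 210.5 ft.
Depth below ground = 1043 − 210.5 = 832 ft.

832 ft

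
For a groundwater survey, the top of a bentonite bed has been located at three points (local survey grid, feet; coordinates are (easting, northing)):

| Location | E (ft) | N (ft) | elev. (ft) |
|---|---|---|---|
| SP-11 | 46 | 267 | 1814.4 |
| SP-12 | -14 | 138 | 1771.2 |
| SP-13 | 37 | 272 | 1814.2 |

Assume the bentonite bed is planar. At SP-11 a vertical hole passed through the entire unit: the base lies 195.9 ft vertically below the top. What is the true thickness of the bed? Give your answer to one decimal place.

187.3 ft

Two edge vectors: SP-11→SP-12 = (-60, -129, -43.2), SP-11→SP-13 = (-9, 5, -0.2).
Normal n = (SP-11→SP-12) × (SP-11→SP-13) = (241.8, 376.8, -1461).
So ∂z/∂E = −n_x/n_z = 0.16550 and ∂z/∂N = −n_y/n_z = 0.25791.
|∇z| = √(a²+b²) = 0.30644, so dip δ = arctan(0.30644) = 17.04°.
True thickness = vertical thickness × cos δ = 195.9 × cos 17.04° = 187.3 ft.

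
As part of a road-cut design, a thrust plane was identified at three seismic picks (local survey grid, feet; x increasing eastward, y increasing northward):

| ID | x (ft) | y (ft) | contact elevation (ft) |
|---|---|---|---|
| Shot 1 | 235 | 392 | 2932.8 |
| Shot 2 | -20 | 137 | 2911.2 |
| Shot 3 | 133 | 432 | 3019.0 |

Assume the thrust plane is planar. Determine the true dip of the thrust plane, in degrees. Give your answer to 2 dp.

Let the plane be z = a·x + b·y + c.
Shot 2−Shot 1: −255a − 255b = −21.6;  Shot 3−Shot 1: −102a + 40b = 86.2.
Solving gives a = −0.58318, b = 0.66789.
Gradient magnitude |∇z| = √(a² + b²) = √(0.34010 + 0.44607) = 0.88666.
True dip = arctan(0.88666) = 41.56°, dipping toward SE (azimuth ≈ 139°).

41.56°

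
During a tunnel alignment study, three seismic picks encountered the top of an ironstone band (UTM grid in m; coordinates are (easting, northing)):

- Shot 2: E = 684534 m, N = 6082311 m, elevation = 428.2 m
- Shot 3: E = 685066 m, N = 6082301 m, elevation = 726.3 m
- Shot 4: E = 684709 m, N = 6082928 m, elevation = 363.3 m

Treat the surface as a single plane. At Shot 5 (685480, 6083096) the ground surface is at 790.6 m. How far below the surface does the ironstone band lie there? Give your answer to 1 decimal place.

Two edge vectors: Shot 2→Shot 3 = (532, -10, 298.1), Shot 2→Shot 4 = (175, 617, -64.9).
Normal n = (Shot 2→Shot 3) × (Shot 2→Shot 4) = (-183278.7, 86694.3, 329994).
So ∂z/∂E = −n_x/n_z = 0.555400098 and ∂z/∂N = −n_y/n_z = −0.262714777.
Intercept c from Shot 2: 428.2 − 380190.25 + 1597912.98 = 1218150.92.
At (685480, 6083096): z_contact = 380715.66 − 1598119.21 + 1218150.92 = 747.38 m.
Depth below ground = 790.6 − 747.38 = 43.2 m.

43.2 m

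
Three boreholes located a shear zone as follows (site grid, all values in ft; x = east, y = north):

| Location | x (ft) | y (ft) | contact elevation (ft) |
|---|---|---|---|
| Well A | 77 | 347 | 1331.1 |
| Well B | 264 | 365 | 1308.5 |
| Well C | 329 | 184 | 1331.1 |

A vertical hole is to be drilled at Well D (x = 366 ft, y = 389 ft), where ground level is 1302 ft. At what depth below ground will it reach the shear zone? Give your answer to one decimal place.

Let the plane be z = a·x + b·y + c.
Well B−Well A: 187a + 18b = −22.6;  Well C−Well A: 252a − 163b = 0.
Solving gives a = −0.10520, b = −0.16264.
Then c = 1331.1 − a·77 − b·347 = 1395.64.
At (366, 389): z_contact = −38.50 − 63.27 + 1395.64 = 1293.87 ft.
Depth below ground = 1302 − 1293.87 = 8.1 ft.

8.1 ft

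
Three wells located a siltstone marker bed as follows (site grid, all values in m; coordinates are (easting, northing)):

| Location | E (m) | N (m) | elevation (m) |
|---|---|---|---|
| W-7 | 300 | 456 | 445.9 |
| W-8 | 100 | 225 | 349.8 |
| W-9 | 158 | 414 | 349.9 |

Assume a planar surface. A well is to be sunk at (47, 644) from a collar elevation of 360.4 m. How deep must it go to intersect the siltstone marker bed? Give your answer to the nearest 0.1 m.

145.4 m

Two edge vectors: W-7→W-8 = (-200, -231, -96.1), W-7→W-9 = (-142, -42, -96).
Normal n = (W-7→W-8) × (W-7→W-9) = (18139.8, -5553.8, -24402).
So ∂z/∂E = −n_x/n_z = 0.74337 and ∂z/∂N = −n_y/n_z = −0.22760.
Intercept c from W-7: 445.9 − 223.01 + 103.78 = 326.67.
At (47, 644): z_contact = 34.94 − 146.57 + 326.67 = 215.04 m.
Depth below ground = 360.4 − 215.04 = 145.4 m.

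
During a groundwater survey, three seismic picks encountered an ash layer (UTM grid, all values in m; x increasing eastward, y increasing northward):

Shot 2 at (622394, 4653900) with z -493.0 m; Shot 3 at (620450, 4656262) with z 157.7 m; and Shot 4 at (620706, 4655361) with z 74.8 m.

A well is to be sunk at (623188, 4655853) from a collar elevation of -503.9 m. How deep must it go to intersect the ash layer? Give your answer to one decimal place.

268.7 m

Two edge vectors: Shot 2→Shot 3 = (-1944, 2362, 650.7), Shot 2→Shot 4 = (-1688, 1461, 567.8).
Normal n = (Shot 2→Shot 3) × (Shot 2→Shot 4) = (390470.9, 5421.6, 1146872).
So ∂z/∂x = −n_x/n_z = −0.340465981 and ∂z/∂y = −n_y/n_z = −0.004727293.
Intercept c from Shot 2: -493 + 211903.98 + 22000.35 = 233411.33.
At (623188, 4655853): z_contact = −212174.31 − 22009.58 + 233411.33 = -772.56 m.
Depth below ground = -503.9 − (-772.56) = 268.7 m.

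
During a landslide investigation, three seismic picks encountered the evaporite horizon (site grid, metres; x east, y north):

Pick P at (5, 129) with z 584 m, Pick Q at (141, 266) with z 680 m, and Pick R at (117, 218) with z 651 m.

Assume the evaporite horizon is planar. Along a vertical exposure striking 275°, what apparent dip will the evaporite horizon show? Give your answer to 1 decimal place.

8.6°

Two edge vectors: Pick P→Pick Q = (136, 137, 96), Pick P→Pick R = (112, 89, 67).
Normal n = (Pick P→Pick Q) × (Pick P→Pick R) = (635, 1640, -3240).
So ∂z/∂x = −n_x/n_z = 0.19599 and ∂z/∂y = −n_y/n_z = 0.50617.
Unit vector along 275° is (sin 275°, cos 275°) = (-0.9962, 0.0872).
Slope in that direction = a·(-0.9962) + b·(0.0872) = −0.15113.
Apparent dip = arctan|0.15113| = 8.6° (true dip is 28.5°, so apparent ≤ true as expected).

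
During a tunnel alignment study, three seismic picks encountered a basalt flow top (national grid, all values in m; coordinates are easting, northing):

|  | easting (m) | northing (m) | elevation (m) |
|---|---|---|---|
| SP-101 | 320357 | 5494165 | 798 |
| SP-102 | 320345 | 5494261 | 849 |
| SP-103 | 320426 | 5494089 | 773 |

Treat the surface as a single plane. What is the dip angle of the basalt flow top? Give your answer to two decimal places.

Let the plane be z = a·easting + b·northing + c.
SP-102−SP-101: −12a + 96b = 51;  SP-103−SP-101: 69a − 76b = −25.
Solving gives a = 0.25840, b = 0.56355.
Gradient magnitude |∇z| = √(a² + b²) = √(0.06677 + 0.31759) = 0.61997.
True dip = arctan(0.61997) = 31.80°, dipping toward SSW (azimuth ≈ 205°).

31.80°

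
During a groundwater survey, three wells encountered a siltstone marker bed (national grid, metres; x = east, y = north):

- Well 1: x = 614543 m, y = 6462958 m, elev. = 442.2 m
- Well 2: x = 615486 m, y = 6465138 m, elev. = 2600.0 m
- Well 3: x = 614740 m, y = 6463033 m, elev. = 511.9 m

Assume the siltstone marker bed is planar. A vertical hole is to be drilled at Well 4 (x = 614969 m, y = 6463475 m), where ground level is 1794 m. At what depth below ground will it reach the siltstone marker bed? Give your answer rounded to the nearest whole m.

Let the plane be z = a·x + b·y + c.
Well 2−Well 1: 943a + 2180b = 2157.8;  Well 3−Well 1: 197a + 75b = 69.7.
Solving gives a = −0.02756631, b = 1.00174084.
Then c = 442.2 − a·614543 − b·6462958 = −6456826.09.
At (614969, 6463475): z_contact = −16952.4 + 6474726.9 − 6456826.09 = 948.4 m.
Depth below ground = 1794 − 948.4 = 846 m.

846 m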